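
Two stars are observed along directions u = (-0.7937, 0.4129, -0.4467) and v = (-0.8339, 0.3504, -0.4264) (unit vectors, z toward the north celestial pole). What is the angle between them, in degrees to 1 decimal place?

4.4°

u·v = 0.9970; |u| = 1.0000, |v| = 1.0000.
cos θ = (u·v)/(|u||v|) = 0.9970, so θ = 4.4°.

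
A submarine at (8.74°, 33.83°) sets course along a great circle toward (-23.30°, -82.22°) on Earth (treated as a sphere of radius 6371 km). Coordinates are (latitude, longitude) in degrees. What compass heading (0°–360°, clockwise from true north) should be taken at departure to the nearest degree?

248°

With φ₁ = 0.1525, φ₂ = -0.4067, Δλ = -2.0255 rad, the forward-azimuth formula gives
θ = atan2( sin Δλ cos φ₂ , cos φ₁ sin φ₂ − sin φ₁ cos φ₂ cos Δλ ) = atan2(-0.8251, -0.3297) = -111.78°.
Adding 360° brings this into [0°, 360°): 248°.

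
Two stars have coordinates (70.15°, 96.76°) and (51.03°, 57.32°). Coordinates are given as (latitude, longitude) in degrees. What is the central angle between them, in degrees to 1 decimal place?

26.3°

With latitudes φ₁ = 70.150°, φ₂ = 51.030° and longitude difference Δλ = -39.440°:
cos c = sin φ₁ sin φ₂ + cos φ₁ cos φ₂ cos Δλ = (0.9406)(0.7775) + (0.3396)(0.6289)(0.7723) = 0.89621,
so c = arccos(0.89621) = 0.45965 rad.
So the angular separation is 26.3°.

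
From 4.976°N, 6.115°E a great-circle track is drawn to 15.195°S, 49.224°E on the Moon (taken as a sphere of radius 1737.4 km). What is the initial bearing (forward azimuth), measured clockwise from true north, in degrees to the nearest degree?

116°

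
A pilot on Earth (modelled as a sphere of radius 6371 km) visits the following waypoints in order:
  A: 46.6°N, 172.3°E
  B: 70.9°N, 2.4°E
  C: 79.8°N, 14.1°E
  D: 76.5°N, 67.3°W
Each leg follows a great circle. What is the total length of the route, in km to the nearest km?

Leg A→B: central angle 1.0869 rad, distance 6924.6 km.
Leg B→C: central angle 0.1629 rad, distance 1038.0 km.
Leg C→D: central angle 0.2722 rad, distance 1734.1 km.
Total: 6924.6 + 1038.0 + 1734.1 ≈ 9697 km.

9697 km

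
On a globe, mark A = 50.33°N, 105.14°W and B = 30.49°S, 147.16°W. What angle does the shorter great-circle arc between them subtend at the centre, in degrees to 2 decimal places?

Let φ₁ = 0.8784 rad, φ₂ = -0.5322 rad, and Δλ = -0.7334 rad.
cos c = sin φ₁ sin φ₂ + cos φ₁ cos φ₂ cos Δλ = (0.7697)(-0.5074) + (0.6384)(0.8617)(0.7429) = 0.01811,
so c = arccos(0.01811) = 1.55268 rad.
So the angular separation is 88.96°.

88.96°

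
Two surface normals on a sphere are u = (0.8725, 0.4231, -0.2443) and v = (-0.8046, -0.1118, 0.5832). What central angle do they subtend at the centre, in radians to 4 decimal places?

u·v = -0.8918; |u| = 1.0000, |v| = 1.0000.
cos θ = (u·v)/(|u||v|) = -0.8918, so θ = 2.6721 rad.

2.6721 rad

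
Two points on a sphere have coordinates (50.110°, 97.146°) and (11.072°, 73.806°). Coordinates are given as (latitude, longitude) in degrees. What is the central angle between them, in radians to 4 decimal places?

With latitudes φ₁ = 50.110°, φ₂ = 11.072° and longitude difference Δλ = -23.340°:
cos c = sin φ₁ sin φ₂ + cos φ₁ cos φ₂ cos Δλ = (0.7673)(0.1920) + (0.6413)(0.9814)(0.9182) = 0.72523,
so c = arccos(0.72523) = 0.75943 rad.
So the angular separation is 0.7594 rad.

0.7594 rad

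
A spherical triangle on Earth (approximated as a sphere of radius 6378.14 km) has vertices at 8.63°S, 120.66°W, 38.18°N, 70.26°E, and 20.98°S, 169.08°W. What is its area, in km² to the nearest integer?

Side lengths (central angles): a = 2.2088, b = 0.8415, c = 2.5980 rad; semiperimeter s = 2.8241.
By l'Huilier's theorem, tan(E/4) = √[tan(s/2) tan((s−a)/2) tan((s−b)/2) tan((s−c)/2)], giving spherical excess E = 2.1229 rad.
Area = E·R² = 2.1229 × (6378.14)² ≈ 86359729 km².

86359729 km²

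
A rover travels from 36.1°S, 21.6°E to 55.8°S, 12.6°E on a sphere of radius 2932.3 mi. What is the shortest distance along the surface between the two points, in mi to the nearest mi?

1056 mi

With latitudes φ₁ = -36.100°, φ₂ = -55.800° and longitude difference Δλ = -9.000°:
Haversine: a = sin²(Δφ/2) + cos φ₁ cos φ₂ sin²(Δλ/2) = 0.0293 + (0.8080)(0.5621)(0.0062) = 0.03206.
Central angle c = 2·arcsin(√a) = 0.36005 rad.
Distance = R·c = 2932.3 × 0.3601 ≈ 1056 mi.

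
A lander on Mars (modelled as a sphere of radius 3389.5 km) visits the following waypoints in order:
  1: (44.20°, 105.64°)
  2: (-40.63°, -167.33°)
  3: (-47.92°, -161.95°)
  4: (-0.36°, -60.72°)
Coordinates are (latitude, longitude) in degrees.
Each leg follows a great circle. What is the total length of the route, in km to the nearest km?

Leg 1→2: central angle 2.0106 rad, distance 6815.0 km.
Leg 2→3: central angle 0.1438 rad, distance 487.5 km.
Leg 3→4: central angle 1.6970 rad, distance 5751.9 km.
Total: 6815.0 + 487.5 + 5751.9 ≈ 13054 km.

13054 km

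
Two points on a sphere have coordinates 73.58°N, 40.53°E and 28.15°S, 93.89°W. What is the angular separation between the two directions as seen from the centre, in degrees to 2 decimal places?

In radians: φ₁ = 1.2842, φ₂ = -0.4913, Δλ = -134.420° = -2.3461 rad.
Haversine: a = sin²(Δφ/2) + cos φ₁ cos φ₂ sin²(Δλ/2) = 0.6016 + (0.2827)(0.8817)(0.8500) = 0.81349.
Central angle c = 2·arcsin(√a) = 2.24848 rad.
So the angular separation is 128.83°.

128.83°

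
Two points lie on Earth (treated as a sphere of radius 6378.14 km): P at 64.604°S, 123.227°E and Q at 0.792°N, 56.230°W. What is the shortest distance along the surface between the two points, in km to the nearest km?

12934 km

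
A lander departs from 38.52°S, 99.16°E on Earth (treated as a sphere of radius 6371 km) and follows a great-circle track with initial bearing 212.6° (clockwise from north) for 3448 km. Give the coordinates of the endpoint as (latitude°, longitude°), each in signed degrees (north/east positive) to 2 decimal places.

-60.85°, 64.42°

Angular distance δ = d/R = 3448/6371 = 0.54120 rad; initial bearing θ = 3.7106 rad.
sin φ₂ = sin φ₁ cos δ + cos φ₁ sin δ cos θ = (-0.6228)(0.8571) + (0.7824)(0.5152)(-0.8425) = -0.8733, so φ₂ = -60.85°.
Δλ = atan2(sin θ sin δ cos φ₁, cos δ − sin φ₁ sin φ₂) = atan2(-0.2172, 0.3132) = -34.737°.
λ₂ = 99.160° − 34.737° = 64.42°.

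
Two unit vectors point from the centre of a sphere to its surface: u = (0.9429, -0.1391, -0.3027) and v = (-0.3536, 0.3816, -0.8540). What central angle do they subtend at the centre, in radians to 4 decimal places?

u·v = -0.1280; |u| = 1.0000, |v| = 1.0000.
cos θ = (u·v)/(|u||v|) = -0.1280, so θ = 1.6991 rad.

1.6991 rad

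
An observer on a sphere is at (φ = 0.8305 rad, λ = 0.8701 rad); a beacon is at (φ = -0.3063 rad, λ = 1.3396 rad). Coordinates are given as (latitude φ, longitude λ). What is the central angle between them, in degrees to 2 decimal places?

69.46°

In radians: φ₁ = 0.8305, φ₂ = -0.3063, Δλ = 26.900° = 0.4695 rad.
Haversine: a = sin²(Δφ/2) + cos φ₁ cos φ₂ sin²(Δλ/2) = 0.2898 + (0.6745)(0.9535)(0.0541) = 0.32454.
Central angle c = 2·arcsin(√a) = 1.21225 rad.
So the angular separation is 69.46°.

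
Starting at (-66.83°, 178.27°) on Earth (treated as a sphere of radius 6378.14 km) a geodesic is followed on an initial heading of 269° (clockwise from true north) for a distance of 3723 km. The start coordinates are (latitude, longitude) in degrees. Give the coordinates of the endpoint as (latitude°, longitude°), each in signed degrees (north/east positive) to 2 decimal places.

-50.44°, 118.37°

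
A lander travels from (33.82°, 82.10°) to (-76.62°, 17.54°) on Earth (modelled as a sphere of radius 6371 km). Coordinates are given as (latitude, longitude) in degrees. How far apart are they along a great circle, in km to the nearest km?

Let φ₁ = 0.5903 rad, φ₂ = -1.3373 rad, and Δλ = -1.1268 rad.
cos c = sin φ₁ sin φ₂ + cos φ₁ cos φ₂ cos Δλ = (0.5566)(-0.9729) + (0.8308)(0.2314)(0.4296) = -0.45889,
so c = arccos(-0.45889) = 2.04755 rad.
Distance = R·c = 6371 × 2.0475 ≈ 13045 km.

13045 km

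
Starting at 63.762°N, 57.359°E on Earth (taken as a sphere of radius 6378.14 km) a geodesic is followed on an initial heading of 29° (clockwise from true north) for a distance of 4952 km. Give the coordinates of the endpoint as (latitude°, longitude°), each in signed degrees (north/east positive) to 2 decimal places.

Angular distance δ = d/R = 4952/6378.14 = 0.77640 rad; initial bearing θ = 0.5061 rad.
sin φ₂ = sin φ₁ cos δ + cos φ₁ sin δ cos θ = (0.8970)(0.7134) + (0.4421)(0.7007)(0.8746) = 0.9109, so φ₂ = 65.63°.
Δλ = atan2(sin θ sin δ cos φ₁, cos δ − sin φ₁ sin φ₂) = atan2(0.1502, -0.1036) = 124.594°.
λ₂ = 57.359° + 124.594° = 181.95° → -178.05° after wrapping to (−180°, 180°].

65.63°, -178.05°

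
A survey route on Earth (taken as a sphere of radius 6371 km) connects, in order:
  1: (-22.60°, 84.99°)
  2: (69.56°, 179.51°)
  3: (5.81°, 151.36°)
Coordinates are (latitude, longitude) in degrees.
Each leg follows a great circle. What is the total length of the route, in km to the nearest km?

19906 km

Leg 1→2: central angle 1.9666 rad, distance 12528.9 km.
Leg 2→3: central angle 1.1580 rad, distance 7377.5 km.
Total: 12528.9 + 7377.5 ≈ 19906 km.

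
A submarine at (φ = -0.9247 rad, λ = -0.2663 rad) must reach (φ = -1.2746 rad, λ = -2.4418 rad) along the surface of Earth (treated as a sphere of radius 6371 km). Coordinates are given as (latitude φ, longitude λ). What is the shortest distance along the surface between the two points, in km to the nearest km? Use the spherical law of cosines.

5383 km

With latitudes φ₁ = -52.981°, φ₂ = -73.029° and longitude difference Δλ = -124.647°:
cos c = sin φ₁ sin φ₂ + cos φ₁ cos φ₂ cos Δλ = (-0.7984)(-0.9565) + (0.6021)(0.2919)(-0.5685) = 0.66376,
so c = arccos(0.66376) = 0.84496 rad.
Distance = R·c = 6371 × 0.8450 ≈ 5383 km.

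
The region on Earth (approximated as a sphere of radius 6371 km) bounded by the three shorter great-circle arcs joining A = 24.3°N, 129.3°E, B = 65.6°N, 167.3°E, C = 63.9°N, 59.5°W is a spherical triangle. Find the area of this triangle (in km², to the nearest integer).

7161929 km²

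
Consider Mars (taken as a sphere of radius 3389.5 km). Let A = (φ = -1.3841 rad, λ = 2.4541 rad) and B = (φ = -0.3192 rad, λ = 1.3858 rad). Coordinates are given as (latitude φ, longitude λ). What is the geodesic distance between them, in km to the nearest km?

3954 km

Let φ₁ = -1.3841 rad, φ₂ = -0.3192 rad, and Δλ = -1.0683 rad.
cos c = sin φ₁ sin φ₂ + cos φ₁ cos φ₂ cos Δλ = (-0.9826)(-0.3138) + (0.1856)(0.9495)(0.4816) = 0.39323,
so c = arccos(0.39323) = 1.16665 rad.
Distance = R·c = 3389.5 × 1.1667 ≈ 3954 km.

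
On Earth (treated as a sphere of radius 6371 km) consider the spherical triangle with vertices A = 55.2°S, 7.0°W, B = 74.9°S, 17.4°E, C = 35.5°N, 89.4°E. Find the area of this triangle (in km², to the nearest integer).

27272934 km²

Side lengths (central angles): a = 2.0888, b = 2.1278, c = 0.3813 rad; semiperimeter s = 2.2989.
By l'Huilier's theorem, tan(E/4) = √[tan(s/2) tan((s−a)/2) tan((s−b)/2) tan((s−c)/2)], giving spherical excess E = 0.6719 rad.
Area = E·R² = 0.6719 × (6371)² ≈ 27272934 km².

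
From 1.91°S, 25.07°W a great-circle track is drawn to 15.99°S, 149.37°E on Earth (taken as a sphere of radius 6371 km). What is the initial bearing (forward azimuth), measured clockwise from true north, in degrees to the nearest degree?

With φ₁ = -0.0333, φ₂ = -0.2791, Δλ = 3.0446 rad, the forward-azimuth formula gives
θ = atan2( sin Δλ cos φ₂ , cos φ₁ sin φ₂ − sin φ₁ cos φ₂ cos Δλ ) = atan2(0.0931, -0.3072) = 163.13°.
So the initial bearing is 163°.

163°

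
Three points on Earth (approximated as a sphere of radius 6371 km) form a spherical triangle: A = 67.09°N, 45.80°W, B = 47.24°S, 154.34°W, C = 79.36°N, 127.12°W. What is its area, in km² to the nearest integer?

34334532 km²

Side lengths (central angles): a = 2.2270, b = 0.4125, c = 2.4346 rad; semiperimeter s = 2.5370.
By l'Huilier's theorem, tan(E/4) = √[tan(s/2) tan((s−a)/2) tan((s−b)/2) tan((s−c)/2)], giving spherical excess E = 0.8459 rad.
Area = E·R² = 0.8459 × (6371)² ≈ 34334532 km².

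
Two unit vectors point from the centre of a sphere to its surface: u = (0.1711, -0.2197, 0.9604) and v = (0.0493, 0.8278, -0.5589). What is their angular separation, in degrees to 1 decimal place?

u·v = -0.7102; |u| = 1.0000, |v| = 1.0000.
cos θ = (u·v)/(|u||v|) = -0.7102, so θ = 135.3°.

135.3°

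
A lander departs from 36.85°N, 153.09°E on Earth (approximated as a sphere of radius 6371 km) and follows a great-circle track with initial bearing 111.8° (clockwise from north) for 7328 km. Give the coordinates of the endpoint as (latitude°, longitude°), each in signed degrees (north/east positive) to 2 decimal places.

Angular distance δ = d/R = 7328/6371 = 1.15021 rad; initial bearing θ = 1.9513 rad.
sin φ₂ = sin φ₁ cos δ + cos φ₁ sin δ cos θ = (0.5997)(0.4083) + (0.8002)(0.9129)(-0.3714) = -0.0264, so φ₂ = -1.51°.
Δλ = atan2(sin θ sin δ cos φ₁, cos δ − sin φ₁ sin φ₂) = atan2(0.6782, 0.4241) = 57.980°.
λ₂ = 153.090° + 57.980° = 211.07° → -148.93° after wrapping to (−180°, 180°].

-1.51°, -148.93°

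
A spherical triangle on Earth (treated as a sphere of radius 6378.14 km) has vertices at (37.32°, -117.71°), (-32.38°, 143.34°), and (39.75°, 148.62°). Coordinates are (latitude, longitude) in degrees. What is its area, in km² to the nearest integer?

43018155 km²

Side lengths (central angles): a = 1.2618, b = 1.2148, c = 2.0144 rad; semiperimeter s = 2.2455.
By l'Huilier's theorem, tan(E/4) = √[tan(s/2) tan((s−a)/2) tan((s−b)/2) tan((s−c)/2)], giving spherical excess E = 1.0575 rad.
Area = E·R² = 1.0575 × (6378.14)² ≈ 43018155 km².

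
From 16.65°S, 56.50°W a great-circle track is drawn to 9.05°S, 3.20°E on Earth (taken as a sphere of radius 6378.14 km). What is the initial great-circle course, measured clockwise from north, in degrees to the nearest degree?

91°

Δλ = 59.700° = 1.0420 rad.
y = sin Δλ · cos φ₂ = (0.8634)(0.9876) = 0.8526
x = cos φ₁ sin φ₂ − sin φ₁ cos φ₂ cos Δλ = (0.9581)(-0.1573) − (-0.2865)(0.9876)(0.5045) = -0.0079
θ = atan2(y, x) = 90.53°, so the bearing is 91°.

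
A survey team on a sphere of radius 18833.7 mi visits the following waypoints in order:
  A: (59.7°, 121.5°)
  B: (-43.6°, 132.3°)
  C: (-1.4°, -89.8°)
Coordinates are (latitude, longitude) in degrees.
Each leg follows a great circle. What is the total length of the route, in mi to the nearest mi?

73971 mi

Leg A→B: central angle 1.8096 rad, distance 34081.1 mi.
Leg B→C: central angle 2.1180 rad, distance 39889.9 mi.
Total: 34081.1 + 39889.9 ≈ 73971 mi.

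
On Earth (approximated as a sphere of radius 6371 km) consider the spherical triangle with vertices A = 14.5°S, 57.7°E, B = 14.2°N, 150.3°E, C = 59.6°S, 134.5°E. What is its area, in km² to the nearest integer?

Side lengths (central angles): a = 1.3073, b = 1.2368, c = 1.6750 rad; semiperimeter s = 2.1095.
By l'Huilier's theorem, tan(E/4) = √[tan(s/2) tan((s−a)/2) tan((s−b)/2) tan((s−c)/2)], giving spherical excess E = 1.0825 rad.
Area = E·R² = 1.0825 × (6371)² ≈ 43938398 km².

43938398 km²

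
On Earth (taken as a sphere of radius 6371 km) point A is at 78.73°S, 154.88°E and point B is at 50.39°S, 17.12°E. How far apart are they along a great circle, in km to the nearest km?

Let φ₁ = -1.3741 rad, φ₂ = -0.8795 rad, and Δλ = -2.4044 rad.
cos c = sin φ₁ sin φ₂ + cos φ₁ cos φ₂ cos Δλ = (-0.9807)(-0.7704) + (0.1954)(0.6376)(-0.7403) = 0.66330,
so c = arccos(0.66330) = 0.84558 rad.
Distance = R·c = 6371 × 0.8456 ≈ 5387 km.

5387 km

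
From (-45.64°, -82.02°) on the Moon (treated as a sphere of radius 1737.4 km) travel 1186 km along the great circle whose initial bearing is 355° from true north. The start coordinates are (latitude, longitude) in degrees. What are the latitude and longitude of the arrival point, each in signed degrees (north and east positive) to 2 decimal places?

-6.63°, -85.19°

Angular distance δ = d/R = 1186/1737.4 = 0.68263 rad; initial bearing θ = 6.1959 rad.
sin φ₂ = sin φ₁ cos δ + cos φ₁ sin δ cos θ = (-0.7150)(0.7759) + (0.6992)(0.6308)(0.9962) = -0.1154, so φ₂ = -6.63°.
Δλ = atan2(sin θ sin δ cos φ₁, cos δ − sin φ₁ sin φ₂) = atan2(-0.0384, 0.6934) = -3.173°.
λ₂ = -82.020° − 3.173° = -85.19°.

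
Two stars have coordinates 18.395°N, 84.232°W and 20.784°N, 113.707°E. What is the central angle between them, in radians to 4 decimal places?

In radians: φ₁ = 0.3211, φ₂ = 0.3627, Δλ = -162.061° = -2.8285 rad.
Haversine: a = sin²(Δφ/2) + cos φ₁ cos φ₂ sin²(Δλ/2) = 0.0004 + (0.9489)(0.9349)(0.9757) = 0.86602.
Central angle c = 2·arcsin(√a) = 2.39212 rad.
So the angular separation is 2.3921 rad.

2.3921 rad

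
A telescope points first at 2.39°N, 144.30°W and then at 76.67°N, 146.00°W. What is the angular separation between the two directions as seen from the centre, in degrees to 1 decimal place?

74.3°

With latitudes φ₁ = 2.390°, φ₂ = 76.670° and longitude difference Δλ = -1.700°:
Haversine: a = sin²(Δφ/2) + cos φ₁ cos φ₂ sin²(Δλ/2) = 0.3645 + (0.9991)(0.2306)(0.0002) = 0.36458.
Central angle c = 2·arcsin(√a) = 1.29654 rad.
So the angular separation is 74.3°.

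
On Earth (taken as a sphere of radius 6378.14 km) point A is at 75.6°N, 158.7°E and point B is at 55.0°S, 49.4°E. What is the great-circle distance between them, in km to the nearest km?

Let φ₁ = 1.3195 rad, φ₂ = -0.9599 rad, and Δλ = -1.9076 rad.
Haversine: a = sin²(Δφ/2) + cos φ₁ cos φ₂ sin²(Δλ/2) = 0.8254 + (0.2487)(0.5736)(0.6653) = 0.92028.
Central angle c = 2·arcsin(√a) = 2.56912 rad.
Distance = R·c = 6378.14 × 2.5691 ≈ 16386 km.

16386 km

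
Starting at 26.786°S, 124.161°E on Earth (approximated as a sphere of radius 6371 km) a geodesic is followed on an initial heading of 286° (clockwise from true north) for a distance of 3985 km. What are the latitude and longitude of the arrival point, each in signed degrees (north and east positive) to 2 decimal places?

Angular distance δ = d/R = 3985/6371 = 0.62549 rad; initial bearing θ = 4.9916 rad.
sin φ₂ = sin φ₁ cos δ + cos φ₁ sin δ cos θ = (-0.4507)(0.8107) + (0.8927)(0.5855)(0.2756) = -0.2213, so φ₂ = -12.78°.
Δλ = atan2(sin θ sin δ cos φ₁, cos δ − sin φ₁ sin φ₂) = atan2(-0.5024, 0.7110) = -35.248°.
λ₂ = 124.161° − 35.248° = 88.91°.

-12.78°, 88.91°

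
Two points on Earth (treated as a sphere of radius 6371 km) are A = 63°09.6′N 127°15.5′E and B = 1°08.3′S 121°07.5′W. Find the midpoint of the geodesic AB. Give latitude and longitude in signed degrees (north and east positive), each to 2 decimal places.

The central angle between A and B is δ = 1.7559 rad.
With f = 0.5, the slerp weights are sin((1−f)δ)/sin δ = 0.7828 and sin(fδ)/sin δ = 0.7828.
Weighted sum of the unit vectors: (0.7828)·(-0.2733,0.3594,0.8923) + (0.7828)·(-0.5168,-0.8559,-0.0199) = (-0.6185, -0.3887, 0.6829).
Converting back: φ = atan2(z, √(x²+y²)) = 43.07°, λ = atan2(y, x) = -147.86°.

43.07°, -147.86°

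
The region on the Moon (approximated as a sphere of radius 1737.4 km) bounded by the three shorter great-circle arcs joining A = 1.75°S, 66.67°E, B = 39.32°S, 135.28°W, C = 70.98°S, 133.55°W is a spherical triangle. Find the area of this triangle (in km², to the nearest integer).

1368593 km²

Side lengths (central angles): a = 0.5528, b = 1.8513, c = 2.3432 rad; semiperimeter s = 2.3736.
By l'Huilier's theorem, tan(E/4) = √[tan(s/2) tan((s−a)/2) tan((s−b)/2) tan((s−c)/2)], giving spherical excess E = 0.4534 rad.
Area = E·R² = 0.4534 × (1737.4)² ≈ 1368593 km².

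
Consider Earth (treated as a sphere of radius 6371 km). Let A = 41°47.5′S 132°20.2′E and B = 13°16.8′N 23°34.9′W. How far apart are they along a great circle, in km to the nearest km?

16084 km

Let φ₁ = -0.7294 rad, φ₂ = 0.2318 rad, and Δλ = -2.7213 rad.
cos c = sin φ₁ sin φ₂ + cos φ₁ cos φ₂ cos Δλ = (-0.6664)(0.2297) + (0.7456)(0.9733)(-0.9130) = -0.81556,
so c = arccos(-0.81556) = 2.52450 rad.
Distance = R·c = 6371 × 2.5245 ≈ 16084 km.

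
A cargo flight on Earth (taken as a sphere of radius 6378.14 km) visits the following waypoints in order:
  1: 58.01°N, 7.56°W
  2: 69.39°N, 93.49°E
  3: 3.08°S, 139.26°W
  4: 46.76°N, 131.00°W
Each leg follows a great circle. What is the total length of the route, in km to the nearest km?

Leg 1→2: central angle 0.7104 rad, distance 4530.9 km.
Leg 2→3: central angle 1.8370 rad, distance 11716.5 km.
Leg 3→4: central angle 0.8791 rad, distance 5607.2 km.
Total: 4530.9 + 11716.5 + 5607.2 ≈ 21855 km.

21855 km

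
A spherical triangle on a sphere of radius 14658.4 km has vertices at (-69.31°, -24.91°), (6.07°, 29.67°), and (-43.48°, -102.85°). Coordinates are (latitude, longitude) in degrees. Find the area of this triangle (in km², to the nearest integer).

110673862 km²

Side lengths (central angles): a = 2.1657, b = 0.7992, c = 1.4659 rad; semiperimeter s = 2.2154.
By l'Huilier's theorem, tan(E/4) = √[tan(s/2) tan((s−a)/2) tan((s−b)/2) tan((s−c)/2)], giving spherical excess E = 0.5151 rad.
Area = E·R² = 0.5151 × (14658.4)² ≈ 110673862 km².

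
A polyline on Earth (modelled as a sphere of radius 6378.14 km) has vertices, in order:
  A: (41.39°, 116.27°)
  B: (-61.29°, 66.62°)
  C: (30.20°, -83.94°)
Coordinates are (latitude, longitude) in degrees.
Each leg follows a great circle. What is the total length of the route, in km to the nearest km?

Leg A→B: central angle 1.9247 rad, distance 12276.0 km.
Leg B→C: central angle 2.5027 rad, distance 15962.5 km.
Total: 12276.0 + 15962.5 ≈ 28238 km.

28238 km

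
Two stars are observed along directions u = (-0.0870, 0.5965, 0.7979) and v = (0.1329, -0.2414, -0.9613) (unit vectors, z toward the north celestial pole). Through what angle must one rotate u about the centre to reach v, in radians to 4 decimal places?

u·v = -0.9226; |u| = 1.0000, |v| = 1.0000.
cos θ = (u·v)/(|u||v|) = -0.9226, so θ = 2.7454 rad.

2.7454 rad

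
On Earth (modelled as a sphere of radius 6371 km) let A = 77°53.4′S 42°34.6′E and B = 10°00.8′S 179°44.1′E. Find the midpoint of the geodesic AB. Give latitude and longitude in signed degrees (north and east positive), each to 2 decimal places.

-53.79°, 169.99°

Central angle δ = 1.5523 rad. Interpolating on the sphere with fraction f = 0.5:
P = [sin((1−f)δ)·A + sin(fδ)·B] / sin δ = 0.7006·A + 0.7006·B in Cartesian coordinates,
giving P = (-0.5817, 0.1026, -0.8069), i.e. latitude -53.79°, longitude 169.99°.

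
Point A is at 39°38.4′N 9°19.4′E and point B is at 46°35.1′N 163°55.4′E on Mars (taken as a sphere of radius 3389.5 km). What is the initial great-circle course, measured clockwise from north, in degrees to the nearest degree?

Δλ = 154.600° = 2.6983 rad.
y = sin Δλ · cos φ₂ = (0.4289)(0.6873) = 0.2948
x = cos φ₁ sin φ₂ − sin φ₁ cos φ₂ cos Δλ = (0.7701)(0.7264) − (0.6380)(0.6873)(-0.9033) = 0.9554
θ = atan2(y, x) = 17.15°, so the bearing is 17°.

17°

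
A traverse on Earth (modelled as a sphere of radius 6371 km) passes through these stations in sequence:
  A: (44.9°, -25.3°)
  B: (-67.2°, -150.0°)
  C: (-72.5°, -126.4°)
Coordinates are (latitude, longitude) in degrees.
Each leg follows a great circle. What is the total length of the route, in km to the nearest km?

Leg A→B: central angle 2.5098 rad, distance 15990.0 km.
Leg B→C: central angle 0.1677 rad, distance 1068.1 km.
Total: 15990.0 + 1068.1 ≈ 17058 km.

17058 km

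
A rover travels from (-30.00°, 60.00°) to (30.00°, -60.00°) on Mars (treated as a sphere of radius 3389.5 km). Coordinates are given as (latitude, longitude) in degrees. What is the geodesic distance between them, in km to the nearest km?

In radians: φ₁ = -0.5236, φ₂ = 0.5236, Δλ = -120.000° = -2.0944 rad.
Haversine: a = sin²(Δφ/2) + cos φ₁ cos φ₂ sin²(Δλ/2) = 0.2500 + (0.8660)(0.8660)(0.7500) = 0.81250.
Central angle c = 2·arcsin(√a) = 2.24593 rad.
Distance = R·c = 3389.5 × 2.2459 ≈ 7613 km.

7613 km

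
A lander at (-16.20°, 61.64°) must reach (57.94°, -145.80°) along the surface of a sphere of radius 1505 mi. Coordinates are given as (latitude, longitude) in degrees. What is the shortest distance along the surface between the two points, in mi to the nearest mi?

3508 mi

With latitudes φ₁ = -16.200°, φ₂ = 57.940° and longitude difference Δλ = 152.560°:
cos c = sin φ₁ sin φ₂ + cos φ₁ cos φ₂ cos Δλ = (-0.2790)(0.8475) + (0.9603)(0.5308)(-0.8875) = -0.68883,
so c = arccos(-0.68883) = 2.33066 rad.
Distance = R·c = 1505 × 2.3307 ≈ 3508 mi.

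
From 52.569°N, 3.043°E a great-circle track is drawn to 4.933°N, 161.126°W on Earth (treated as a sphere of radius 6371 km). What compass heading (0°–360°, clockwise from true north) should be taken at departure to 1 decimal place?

Δλ = -164.169° = -2.8653 rad.
y = sin Δλ · cos φ₂ = (-0.2728)(0.9963) = -0.2718
x = cos φ₁ sin φ₂ − sin φ₁ cos φ₂ cos Δλ = (0.6078)(0.0860) − (0.7941)(0.9963)(-0.9621) = 0.8134
θ = atan2(y, x) = -18.48°; adding 360° gives 341.5°.

341.5°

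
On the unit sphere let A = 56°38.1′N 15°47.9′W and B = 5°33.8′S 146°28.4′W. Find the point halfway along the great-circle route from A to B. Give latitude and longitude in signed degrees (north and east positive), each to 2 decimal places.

44.12°, -113.25°

Central angle δ = 2.0239 rad. Interpolating on the sphere with fraction f = 0.5:
P = [sin((1−f)δ)·A + sin(fδ)·B] / sin δ = 0.9430·A + 0.9430·B in Cartesian coordinates,
giving P = (-0.2834, -0.6596, 0.6962), i.e. latitude 44.12°, longitude -113.25°.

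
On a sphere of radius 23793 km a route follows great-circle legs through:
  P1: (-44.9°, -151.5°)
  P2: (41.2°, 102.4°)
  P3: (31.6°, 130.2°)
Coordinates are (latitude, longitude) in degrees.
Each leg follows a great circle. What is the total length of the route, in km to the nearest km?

Leg P1→P2: central angle 2.2303 rad, distance 53066.3 km.
Leg P2→P3: central angle 0.4226 rad, distance 10054.7 km.
Total: 53066.3 + 10054.7 ≈ 63121 km.

63121 km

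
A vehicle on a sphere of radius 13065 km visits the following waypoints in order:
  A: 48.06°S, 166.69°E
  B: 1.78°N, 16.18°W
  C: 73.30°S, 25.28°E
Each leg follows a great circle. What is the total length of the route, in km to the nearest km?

Leg A→B: central angle 2.3327 rad, distance 30476.7 km.
Leg B→C: central angle 1.3842 rad, distance 18084.8 km.
Total: 30476.7 + 18084.8 ≈ 48561 km.

48561 km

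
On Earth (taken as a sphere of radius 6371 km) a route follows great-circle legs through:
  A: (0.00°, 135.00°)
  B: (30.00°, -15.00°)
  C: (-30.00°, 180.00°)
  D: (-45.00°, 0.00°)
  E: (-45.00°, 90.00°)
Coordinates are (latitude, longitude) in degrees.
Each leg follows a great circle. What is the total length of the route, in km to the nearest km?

Leg A→B: central angle 2.4189 rad, distance 15410.5 km.
Leg B→C: central angle 2.9150 rad, distance 18571.7 km.
Leg C→D: central angle 1.8326 rad, distance 11675.5 km.
Leg D→E: central angle 1.0472 rad, distance 6671.7 km.
Total: 15410.5 + 18571.7 + 11675.5 + 6671.7 ≈ 52329 km.

52329 km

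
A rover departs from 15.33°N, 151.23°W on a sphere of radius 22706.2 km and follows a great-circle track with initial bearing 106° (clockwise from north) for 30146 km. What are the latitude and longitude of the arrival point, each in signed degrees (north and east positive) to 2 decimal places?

-11.21°, -79.22°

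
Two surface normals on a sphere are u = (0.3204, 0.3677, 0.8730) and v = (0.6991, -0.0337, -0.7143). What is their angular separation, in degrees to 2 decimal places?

114.33°

u·v = -0.4120; |u| = 1.0000, |v| = 1.0001.
cos θ = (u·v)/(|u||v|) = -0.4120, so θ = 114.33°.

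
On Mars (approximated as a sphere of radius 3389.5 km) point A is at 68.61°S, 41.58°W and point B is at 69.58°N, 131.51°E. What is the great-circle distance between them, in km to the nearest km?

10492 km

In radians: φ₁ = -1.1975, φ₂ = 1.2144, Δλ = 173.090° = 3.0210 rad.
cos c = sin φ₁ sin φ₂ + cos φ₁ cos φ₂ cos Δλ = (-0.9311)(0.9372) + (0.3647)(0.3489)(-0.9927) = -0.99893,
so c = arccos(-0.99893) = 3.09538 rad.
Distance = R·c = 3389.5 × 3.0954 ≈ 10492 km.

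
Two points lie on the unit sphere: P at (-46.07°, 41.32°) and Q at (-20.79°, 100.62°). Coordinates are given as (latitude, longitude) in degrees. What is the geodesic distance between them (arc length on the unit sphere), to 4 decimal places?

0.9437

With latitudes φ₁ = -46.070°, φ₂ = -20.790° and longitude difference Δλ = 59.300°:
cos c = sin φ₁ sin φ₂ + cos φ₁ cos φ₂ cos Δλ = (-0.7202)(-0.3549) + (0.6938)(0.9349)(0.5105) = 0.58677,
so c = arccos(0.58677) = 0.94374 rad.
On the unit sphere the arc length equals the central angle: 0.9437.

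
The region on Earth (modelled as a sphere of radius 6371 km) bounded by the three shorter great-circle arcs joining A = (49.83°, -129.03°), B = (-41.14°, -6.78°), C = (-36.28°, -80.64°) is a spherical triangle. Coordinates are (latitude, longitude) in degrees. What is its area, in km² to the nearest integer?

Side lengths (central angles): a = 0.9787, b = 1.6779, c = 2.4371 rad; semiperimeter s = 2.5469.
By l'Huilier's theorem, tan(E/4) = √[tan(s/2) tan((s−a)/2) tan((s−b)/2) tan((s−c)/2)], giving spherical excess E = 1.1217 rad.
Area = E·R² = 1.1217 × (6371)² ≈ 45529104 km².

45529104 km²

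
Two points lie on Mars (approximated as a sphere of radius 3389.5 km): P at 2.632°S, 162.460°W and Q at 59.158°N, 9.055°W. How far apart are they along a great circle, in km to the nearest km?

7089 km

In radians: φ₁ = -0.0459, φ₂ = 1.0325, Δλ = 153.405° = 2.6774 rad.
Haversine: a = sin²(Δφ/2) + cos φ₁ cos φ₂ sin²(Δλ/2) = 0.2636 + (0.9989)(0.5127)(0.9471) = 0.74869.
Central angle c = 2·arcsin(√a) = 2.09136 rad.
Distance = R·c = 3389.5 × 2.0914 ≈ 7089 km.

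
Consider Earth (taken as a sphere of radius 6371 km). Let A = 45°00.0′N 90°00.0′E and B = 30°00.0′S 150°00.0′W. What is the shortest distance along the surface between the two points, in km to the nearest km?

14598 km

In radians: φ₁ = 0.7854, φ₂ = -0.5236, Δλ = 120.000° = 2.0944 rad.
Haversine: a = sin²(Δφ/2) + cos φ₁ cos φ₂ sin²(Δλ/2) = 0.3706 + (0.7071)(0.8660)(0.7500) = 0.82987.
Central angle c = 2·arcsin(√a) = 2.29127 rad.
Distance = R·c = 6371 × 2.2913 ≈ 14598 km.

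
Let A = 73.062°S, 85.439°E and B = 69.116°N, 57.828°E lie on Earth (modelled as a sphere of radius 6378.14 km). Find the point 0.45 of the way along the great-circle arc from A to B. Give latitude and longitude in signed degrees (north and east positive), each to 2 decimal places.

Central angle δ = 2.5010 rad. Interpolating on the sphere with fraction f = 0.45:
P = [sin((1−f)δ)·A + sin(fδ)·B] / sin δ = 1.6414·A + 1.5100·B in Cartesian coordinates,
giving P = (0.3246, 0.9323, -0.1594), i.e. latitude -9.17°, longitude 70.80°.

-9.17°, 70.80°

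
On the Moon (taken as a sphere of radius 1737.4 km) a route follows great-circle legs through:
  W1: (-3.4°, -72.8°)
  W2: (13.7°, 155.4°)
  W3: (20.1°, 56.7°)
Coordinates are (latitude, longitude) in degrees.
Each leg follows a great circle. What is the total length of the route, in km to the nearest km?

6810 km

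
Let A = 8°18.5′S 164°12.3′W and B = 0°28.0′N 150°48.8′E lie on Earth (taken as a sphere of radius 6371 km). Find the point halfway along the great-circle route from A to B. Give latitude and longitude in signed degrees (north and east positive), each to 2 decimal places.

Central angle δ = 0.7972 rad. Interpolating on the sphere with fraction f = 0.5:
P = [sin((1−f)δ)·A + sin(fδ)·B] / sin δ = 0.5425·A + 0.5425·B in Cartesian coordinates,
giving P = (-0.9902, 0.1184, -0.0740), i.e. latitude -4.24°, longitude 173.18°.

-4.24°, 173.18°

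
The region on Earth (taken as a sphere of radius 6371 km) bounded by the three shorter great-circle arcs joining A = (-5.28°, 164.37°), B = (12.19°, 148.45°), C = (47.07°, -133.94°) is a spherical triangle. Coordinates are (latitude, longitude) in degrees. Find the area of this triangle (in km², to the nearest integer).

12445261 km²

Side lengths (central angles): a = 1.2688, b = 1.3137, c = 0.4114 rad; semiperimeter s = 1.4970.
By l'Huilier's theorem, tan(E/4) = √[tan(s/2) tan((s−a)/2) tan((s−b)/2) tan((s−c)/2)], giving spherical excess E = 0.3066 rad.
Area = E·R² = 0.3066 × (6371)² ≈ 12445261 km².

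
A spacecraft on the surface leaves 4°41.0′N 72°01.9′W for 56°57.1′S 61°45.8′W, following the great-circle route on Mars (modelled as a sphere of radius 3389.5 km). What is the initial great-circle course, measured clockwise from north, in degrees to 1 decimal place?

Δλ = 10.268° = 0.1792 rad.
y = sin Δλ · cos φ₂ = (0.1783)(0.5453) = 0.0972
x = cos φ₁ sin φ₂ − sin φ₁ cos φ₂ cos Δλ = (0.9967)(-0.8382) − (0.0816)(0.5453)(0.9840) = -0.8792
θ = atan2(y, x) = 173.69°, so the bearing is 173.7°.

173.7°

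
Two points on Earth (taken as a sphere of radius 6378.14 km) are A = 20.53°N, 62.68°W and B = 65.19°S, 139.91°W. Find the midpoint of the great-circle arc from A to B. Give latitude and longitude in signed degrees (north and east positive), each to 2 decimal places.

The central angle between A and B is δ = 1.8044 rad.
With f = 0.5, the slerp weights are sin((1−f)δ)/sin δ = 0.8066 and sin(fδ)/sin δ = 0.8066.
Weighted sum of the unit vectors: (0.8066)·(0.4298,-0.8320,0.3507) + (0.8066)·(-0.3210,-0.2702,-0.9077) = (0.0878, -0.8891, -0.4493).
Converting back: φ = atan2(z, √(x²+y²)) = -26.70°, λ = atan2(y, x) = -84.36°.

-26.70°, -84.36°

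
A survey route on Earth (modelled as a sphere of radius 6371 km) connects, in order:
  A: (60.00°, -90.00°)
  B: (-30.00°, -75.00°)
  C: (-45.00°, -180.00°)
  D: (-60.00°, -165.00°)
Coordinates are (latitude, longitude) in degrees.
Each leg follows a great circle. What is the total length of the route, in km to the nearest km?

Leg A→B: central angle 1.5856 rad, distance 10101.5 km.
Leg B→C: central angle 1.3745 rad, distance 8756.8 km.
Leg C→D: central angle 0.3049 rad, distance 1942.5 km.
Total: 10101.5 + 8756.8 + 1942.5 ≈ 20801 km.

20801 km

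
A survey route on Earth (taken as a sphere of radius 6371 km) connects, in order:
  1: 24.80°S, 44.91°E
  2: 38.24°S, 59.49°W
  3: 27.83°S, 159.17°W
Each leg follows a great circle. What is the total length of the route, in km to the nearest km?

18388 km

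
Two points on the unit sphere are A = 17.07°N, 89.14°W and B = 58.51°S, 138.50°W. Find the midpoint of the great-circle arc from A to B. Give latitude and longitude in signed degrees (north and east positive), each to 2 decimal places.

The central angle between A and B is δ = 1.4958 rad.
With f = 0.5, the slerp weights are sin((1−f)δ)/sin δ = 0.6820 and sin(fδ)/sin δ = 0.6820.
Weighted sum of the unit vectors: (0.6820)·(0.0143,-0.9558,0.2935) + (0.6820)·(-0.3912,-0.3461,-0.8527) = (-0.2570, -0.8880, -0.3814).
Converting back: φ = atan2(z, √(x²+y²)) = -22.42°, λ = atan2(y, x) = -106.14°.

-22.42°, -106.14°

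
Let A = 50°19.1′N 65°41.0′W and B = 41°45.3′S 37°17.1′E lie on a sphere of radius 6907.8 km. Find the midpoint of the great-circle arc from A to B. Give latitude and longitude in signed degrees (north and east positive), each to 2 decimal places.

The central angle between A and B is δ = 2.2388 rad.
With f = 0.5, the slerp weights are sin((1−f)δ)/sin δ = 1.1462 and sin(fδ)/sin δ = 1.1462.
Weighted sum of the unit vectors: (1.1462)·(0.2629,-0.5819,0.7696) + (1.1462)·(0.5935,0.4519,-0.6659) = (0.9817, -0.1490, 0.1188).
Converting back: φ = atan2(z, √(x²+y²)) = 6.82°, λ = atan2(y, x) = -8.63°.

6.82°, -8.63°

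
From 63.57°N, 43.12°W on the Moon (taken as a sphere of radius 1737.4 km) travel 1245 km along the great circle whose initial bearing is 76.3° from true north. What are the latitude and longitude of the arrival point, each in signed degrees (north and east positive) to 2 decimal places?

48.11°, 29.78°

Angular distance δ = d/R = 1245/1737.4 = 0.71659 rad; initial bearing θ = 1.3317 rad.
sin φ₂ = sin φ₁ cos δ + cos φ₁ sin δ cos θ = (0.8955)(0.7541) + (0.4451)(0.6568)(0.2368) = 0.7445, so φ₂ = 48.11°.
Δλ = atan2(sin θ sin δ cos φ₁, cos δ − sin φ₁ sin φ₂) = atan2(0.2840, 0.0874) = 72.899°.
λ₂ = -43.120° + 72.899° = 29.78°.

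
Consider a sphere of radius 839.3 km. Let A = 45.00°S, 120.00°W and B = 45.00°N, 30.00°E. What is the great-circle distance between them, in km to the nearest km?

2328 km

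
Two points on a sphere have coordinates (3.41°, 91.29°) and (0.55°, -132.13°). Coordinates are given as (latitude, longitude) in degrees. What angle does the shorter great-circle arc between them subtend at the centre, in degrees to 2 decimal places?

With latitudes φ₁ = 3.410°, φ₂ = 0.550° and longitude difference Δλ = 136.580°:
cos c = sin φ₁ sin φ₂ + cos φ₁ cos φ₂ cos Δλ = (0.0595)(0.0096) + (0.9982)(1.0000)(-0.7263) = -0.72444,
so c = arccos(-0.72444) = 2.38102 rad.
So the angular separation is 136.42°.

136.42°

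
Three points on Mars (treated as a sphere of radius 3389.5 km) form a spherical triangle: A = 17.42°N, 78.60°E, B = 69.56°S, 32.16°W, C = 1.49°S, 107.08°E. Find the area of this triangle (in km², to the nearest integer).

Side lengths (central angles): a = 1.8132, b = 0.5906, c = 1.9808 rad; semiperimeter s = 2.1923.
By l'Huilier's theorem, tan(E/4) = √[tan(s/2) tan((s−a)/2) tan((s−b)/2) tan((s−c)/2)], giving spherical excess E = 0.7980 rad.
Area = E·R² = 0.7980 × (3389.5)² ≈ 9168075 km².

9168075 km²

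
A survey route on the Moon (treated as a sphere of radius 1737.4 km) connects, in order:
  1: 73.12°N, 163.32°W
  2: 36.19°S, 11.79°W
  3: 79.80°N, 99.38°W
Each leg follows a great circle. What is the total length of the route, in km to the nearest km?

8053 km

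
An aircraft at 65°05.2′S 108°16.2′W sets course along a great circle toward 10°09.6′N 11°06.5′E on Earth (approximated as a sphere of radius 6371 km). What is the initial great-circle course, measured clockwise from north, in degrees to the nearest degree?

113°

With φ₁ = -1.1360, φ₂ = 0.1773, Δλ = 2.0835 rad, the forward-azimuth formula gives
θ = atan2( sin Δλ cos φ₂ , cos φ₁ sin φ₂ − sin φ₁ cos φ₂ cos Δλ ) = atan2(0.8577, -0.3636) = 112.97°.
So the initial bearing is 113°.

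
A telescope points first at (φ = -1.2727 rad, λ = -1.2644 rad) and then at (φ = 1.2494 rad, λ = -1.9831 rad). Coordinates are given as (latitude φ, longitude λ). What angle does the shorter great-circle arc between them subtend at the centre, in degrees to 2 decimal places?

146.84°

With latitudes φ₁ = -72.920°, φ₂ = 71.585° and longitude difference Δλ = -41.178°:
cos c = sin φ₁ sin φ₂ + cos φ₁ cos φ₂ cos Δλ = (-0.9559)(0.9488) + (0.2937)(0.3159)(0.7527) = -0.83712,
so c = arccos(-0.83712) = 2.56279 rad.
So the angular separation is 146.84°.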